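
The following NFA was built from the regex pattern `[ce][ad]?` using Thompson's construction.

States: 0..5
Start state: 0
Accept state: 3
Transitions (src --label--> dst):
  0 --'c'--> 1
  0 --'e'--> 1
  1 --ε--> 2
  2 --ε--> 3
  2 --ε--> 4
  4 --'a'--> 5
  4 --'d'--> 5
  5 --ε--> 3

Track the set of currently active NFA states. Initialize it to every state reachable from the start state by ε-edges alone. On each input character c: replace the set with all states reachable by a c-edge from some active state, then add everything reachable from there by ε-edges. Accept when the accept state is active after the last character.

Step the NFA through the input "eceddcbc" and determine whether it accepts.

Answer: REJECT

Derivation:
start: ε-closure({0}) = {0}
'e' @ 1: {1,2,3,4}  [accepting]
'c' @ 2: {}  — dead — no transitions
rest 'eddcbc' ignored (set empty)
after full input: {}  (accept=3 not in)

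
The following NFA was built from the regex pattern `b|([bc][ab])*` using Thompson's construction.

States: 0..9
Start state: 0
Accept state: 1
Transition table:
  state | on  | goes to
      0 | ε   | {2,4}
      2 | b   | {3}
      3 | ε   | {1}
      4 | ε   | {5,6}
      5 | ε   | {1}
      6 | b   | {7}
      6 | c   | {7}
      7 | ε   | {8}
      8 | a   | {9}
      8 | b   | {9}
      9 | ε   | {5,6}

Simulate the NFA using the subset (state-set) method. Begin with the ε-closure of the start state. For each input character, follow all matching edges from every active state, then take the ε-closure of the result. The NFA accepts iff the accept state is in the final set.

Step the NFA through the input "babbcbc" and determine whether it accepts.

initial (ε-close {0}): {0,1,2,4,5,6}
'b' @ 1: {1,3,7,8}  (accept∈set)
'a' @ 2: {1,5,6,9}  (accept∈set)
'b' @ 3: {7,8}
'b' @ 4: {1,5,6,9}  (accept∈set)
'c' @ 5: {7,8}
'b' @ 6: {1,5,6,9}  (accept∈set)
'c' @ 7: {7,8}
final: {7,8}; accept 1 not in set

Answer: REJECT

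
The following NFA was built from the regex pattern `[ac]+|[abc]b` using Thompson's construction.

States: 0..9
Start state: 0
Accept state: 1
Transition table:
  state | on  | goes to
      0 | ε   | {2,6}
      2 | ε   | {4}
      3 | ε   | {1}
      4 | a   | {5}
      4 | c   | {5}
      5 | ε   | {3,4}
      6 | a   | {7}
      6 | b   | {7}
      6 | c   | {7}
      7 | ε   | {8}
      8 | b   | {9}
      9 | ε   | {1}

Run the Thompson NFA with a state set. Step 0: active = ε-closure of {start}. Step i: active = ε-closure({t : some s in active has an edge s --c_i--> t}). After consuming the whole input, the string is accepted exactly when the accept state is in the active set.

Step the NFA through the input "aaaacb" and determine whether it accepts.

Answer: REJECT

Steps:
start: ε-closure({0}) = {0,2,4,6}
'a' @ 1: {1,3,4,5,7,8}  [accepting]
'a' @ 2: {1,3,4,5}  [accepting]
'a' @ 3: {1,3,4,5}  [accepting]
'a' @ 4: {1,3,4,5}  [accepting]
'c' @ 5: {1,3,4,5}  [accepting]
'b' @ 6: {}  — state set empty
after full input: {}  (accept=1 not in)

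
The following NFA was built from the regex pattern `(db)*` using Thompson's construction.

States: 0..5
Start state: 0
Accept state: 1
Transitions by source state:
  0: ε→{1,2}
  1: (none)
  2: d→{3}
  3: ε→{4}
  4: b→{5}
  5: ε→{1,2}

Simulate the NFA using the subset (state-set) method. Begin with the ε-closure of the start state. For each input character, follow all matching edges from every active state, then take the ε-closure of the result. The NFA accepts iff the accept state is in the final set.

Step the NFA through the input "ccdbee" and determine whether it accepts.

initial (ε-close {0}): {0,1,2}
'c' @ 1: {}  — state set empty
rest 'cdbee' ignored (set empty)
end set {} — state 1 not in

Answer: REJECT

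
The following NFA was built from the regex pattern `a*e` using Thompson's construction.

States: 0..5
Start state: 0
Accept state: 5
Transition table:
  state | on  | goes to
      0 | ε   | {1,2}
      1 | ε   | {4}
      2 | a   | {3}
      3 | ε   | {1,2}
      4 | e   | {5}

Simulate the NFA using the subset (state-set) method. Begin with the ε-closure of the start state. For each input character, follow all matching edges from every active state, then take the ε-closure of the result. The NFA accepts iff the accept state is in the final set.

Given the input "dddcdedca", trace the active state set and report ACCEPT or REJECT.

S₀ = ε-closure({0}) = {0,1,2,4}
'd' @ 1: {}  — dead — no transitions
rest 'ddcdedca' ignored (set empty)
after full input: {}  (accept=5 not in)

Answer: REJECT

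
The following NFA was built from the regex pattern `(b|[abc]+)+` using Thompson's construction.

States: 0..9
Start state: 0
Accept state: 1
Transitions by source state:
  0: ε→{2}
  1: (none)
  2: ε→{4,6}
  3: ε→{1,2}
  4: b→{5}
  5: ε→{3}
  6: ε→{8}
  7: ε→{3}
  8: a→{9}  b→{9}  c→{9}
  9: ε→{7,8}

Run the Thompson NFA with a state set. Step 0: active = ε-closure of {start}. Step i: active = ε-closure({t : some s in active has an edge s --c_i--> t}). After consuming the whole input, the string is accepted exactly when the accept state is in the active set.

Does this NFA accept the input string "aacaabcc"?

Answer: ACCEPT

Derivation:
initial (ε-close {0}): {0,2,4,6,8}
'a' @ 1: {1,2,3,4,6,7,8,9}  (accept∈set)
'a' @ 2: {1,2,3,4,6,7,8,9}  (accept∈set)
'c' @ 3: {1,2,3,4,6,7,8,9}  (accept∈set)
'a' @ 4: {1,2,3,4,6,7,8,9}  (accept∈set)
'a' @ 5: {1,2,3,4,6,7,8,9}  (accept∈set)
'b' @ 6: {1,2,3,4,5,6,7,8,9}  (accept∈set)
'c' @ 7: {1,2,3,4,6,7,8,9}  (accept∈set)
'c' @ 8: {1,2,3,4,6,7,8,9}  (accept∈set)
end set {1,2,3,4,6,7,8,9} — state 1 in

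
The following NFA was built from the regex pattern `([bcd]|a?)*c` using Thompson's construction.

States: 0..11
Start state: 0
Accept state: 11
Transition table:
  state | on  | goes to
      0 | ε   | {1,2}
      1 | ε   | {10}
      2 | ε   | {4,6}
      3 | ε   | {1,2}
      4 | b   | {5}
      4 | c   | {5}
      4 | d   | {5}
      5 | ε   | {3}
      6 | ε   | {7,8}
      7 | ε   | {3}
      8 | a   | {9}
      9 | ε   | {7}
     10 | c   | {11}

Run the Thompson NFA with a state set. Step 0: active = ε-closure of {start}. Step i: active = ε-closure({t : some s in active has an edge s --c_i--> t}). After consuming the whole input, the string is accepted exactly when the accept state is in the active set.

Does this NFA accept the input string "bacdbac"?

Answer: ACCEPT

Steps:
initial (ε-close {0}): {0,1,2,3,4,6,7,8,10}
'b' @ 1: {1,2,3,4,5,6,7,8,10}
'a' @ 2: {1,2,3,4,6,7,8,9,10}
'c' @ 3: {1,2,3,4,5,6,7,8,10,11}  ✓accept
'd' @ 4: {1,2,3,4,5,6,7,8,10}
'b' @ 5: {1,2,3,4,5,6,7,8,10}
'a' @ 6: {1,2,3,4,6,7,8,9,10}
'c' @ 7: {1,2,3,4,5,6,7,8,10,11}  ✓accept
end set {1,2,3,4,5,6,7,8,10,11} — state 11 in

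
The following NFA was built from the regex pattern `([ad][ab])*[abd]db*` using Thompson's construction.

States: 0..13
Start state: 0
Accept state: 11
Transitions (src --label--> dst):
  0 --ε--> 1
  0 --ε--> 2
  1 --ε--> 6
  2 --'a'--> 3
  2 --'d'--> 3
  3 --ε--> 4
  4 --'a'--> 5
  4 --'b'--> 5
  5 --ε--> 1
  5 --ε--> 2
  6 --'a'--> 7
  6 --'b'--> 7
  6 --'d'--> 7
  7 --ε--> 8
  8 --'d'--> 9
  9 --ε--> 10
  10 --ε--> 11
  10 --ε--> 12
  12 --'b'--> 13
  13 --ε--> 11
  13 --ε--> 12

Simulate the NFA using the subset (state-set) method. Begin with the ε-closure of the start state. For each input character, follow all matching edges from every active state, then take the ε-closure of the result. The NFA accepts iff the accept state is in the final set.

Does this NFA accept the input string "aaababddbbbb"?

Answer: ACCEPT

Trace:
S₀ = ε-closure({0}) = {0,1,2,6}
'a' @ 1: {3,4,7,8}
'a' @ 2: {1,2,5,6}
'a' @ 3: {3,4,7,8}
'b' @ 4: {1,2,5,6}
'a' @ 5: {3,4,7,8}
'b' @ 6: {1,2,5,6}
'd' @ 7: {3,4,7,8}
'd' @ 8: {9,10,11,12}  (accept∈set)
'b' @ 9: {11,12,13}  (accept∈set)
'b' @ 10: {11,12,13}  (accept∈set)
'b' @ 11: {11,12,13}  (accept∈set)
'b' @ 12: {11,12,13}  (accept∈set)
final: {11,12,13}; accept 11 in set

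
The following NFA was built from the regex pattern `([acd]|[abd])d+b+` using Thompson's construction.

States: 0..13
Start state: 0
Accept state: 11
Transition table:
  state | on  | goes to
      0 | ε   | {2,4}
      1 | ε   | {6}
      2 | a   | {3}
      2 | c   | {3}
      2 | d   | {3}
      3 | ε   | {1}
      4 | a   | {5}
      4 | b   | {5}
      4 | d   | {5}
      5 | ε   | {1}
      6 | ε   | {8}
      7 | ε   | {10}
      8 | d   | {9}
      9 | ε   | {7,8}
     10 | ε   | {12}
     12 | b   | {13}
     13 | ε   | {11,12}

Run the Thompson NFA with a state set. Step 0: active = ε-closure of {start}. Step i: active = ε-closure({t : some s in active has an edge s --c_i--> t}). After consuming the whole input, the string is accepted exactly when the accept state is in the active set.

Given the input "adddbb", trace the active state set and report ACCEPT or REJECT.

start: ε-closure({0}) = {0,2,4}
'a' @ 1: {1,3,5,6,8}
'd' @ 2: {7,8,9,10,12}
'd' @ 3: {7,8,9,10,12}
'd' @ 4: {7,8,9,10,12}
'b' @ 5: {11,12,13}  ✓accept
'b' @ 6: {11,12,13}  ✓accept
after full input: {11,12,13}  (accept=11 in)

Answer: ACCEPT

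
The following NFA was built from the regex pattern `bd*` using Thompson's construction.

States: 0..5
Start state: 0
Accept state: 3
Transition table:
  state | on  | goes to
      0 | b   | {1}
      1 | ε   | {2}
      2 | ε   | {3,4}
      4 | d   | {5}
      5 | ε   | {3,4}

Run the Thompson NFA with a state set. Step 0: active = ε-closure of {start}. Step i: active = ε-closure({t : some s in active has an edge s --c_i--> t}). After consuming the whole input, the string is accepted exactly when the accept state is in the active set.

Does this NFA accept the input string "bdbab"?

initial (ε-close {0}): {0}
'b' @ 1: {1,2,3,4}  ✓accept
'd' @ 2: {3,4,5}  ✓accept
'b' @ 3: {}  — state set empty
rest 'ab' ignored (set empty)
end set {} — state 3 not in

Answer: REJECT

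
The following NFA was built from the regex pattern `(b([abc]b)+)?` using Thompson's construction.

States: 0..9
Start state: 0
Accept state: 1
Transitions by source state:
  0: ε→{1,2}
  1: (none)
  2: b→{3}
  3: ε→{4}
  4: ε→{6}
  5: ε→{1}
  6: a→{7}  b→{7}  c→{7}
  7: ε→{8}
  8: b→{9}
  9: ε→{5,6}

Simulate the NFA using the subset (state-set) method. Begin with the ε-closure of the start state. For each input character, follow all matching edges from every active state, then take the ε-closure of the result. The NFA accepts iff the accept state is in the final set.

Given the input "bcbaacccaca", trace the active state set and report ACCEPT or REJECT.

Answer: REJECT

Steps:
initial (ε-close {0}): {0,1,2}
'b' @ 1: {3,4,6}
'c' @ 2: {7,8}
'b' @ 3: {1,5,6,9}  (accept∈set)
'a' @ 4: {7,8}
'a' @ 5: {}  — dead — no transitions
rest 'cccaca' ignored (set empty)
end set {} — state 1 not in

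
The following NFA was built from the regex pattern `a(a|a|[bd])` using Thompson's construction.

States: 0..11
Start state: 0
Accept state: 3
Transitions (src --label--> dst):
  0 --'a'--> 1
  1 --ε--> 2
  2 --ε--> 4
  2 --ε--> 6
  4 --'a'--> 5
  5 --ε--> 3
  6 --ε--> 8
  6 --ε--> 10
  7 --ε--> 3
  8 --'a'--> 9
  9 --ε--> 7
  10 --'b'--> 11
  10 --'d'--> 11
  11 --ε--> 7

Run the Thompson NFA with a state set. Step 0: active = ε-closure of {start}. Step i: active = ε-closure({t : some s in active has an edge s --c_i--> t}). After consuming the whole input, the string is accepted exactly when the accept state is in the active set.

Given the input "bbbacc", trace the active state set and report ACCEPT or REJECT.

Answer: REJECT

Derivation:
start: ε-closure({0}) = {0}
'b' @ 1: {}  — dead — no transitions
rest 'bbacc' ignored (set empty)
end set {} — state 3 not in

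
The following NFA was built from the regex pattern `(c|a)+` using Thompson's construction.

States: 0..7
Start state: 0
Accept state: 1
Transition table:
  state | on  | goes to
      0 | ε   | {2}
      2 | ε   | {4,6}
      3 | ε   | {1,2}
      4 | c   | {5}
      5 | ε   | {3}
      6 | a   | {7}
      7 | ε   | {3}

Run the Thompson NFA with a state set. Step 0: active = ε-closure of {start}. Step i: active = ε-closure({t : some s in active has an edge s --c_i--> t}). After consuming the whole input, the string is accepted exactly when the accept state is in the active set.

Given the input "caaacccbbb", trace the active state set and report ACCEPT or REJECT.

S₀ = ε-closure({0}) = {0,2,4,6}
'c' @ 1: {1,2,3,4,5,6}  (accept∈set)
'a' @ 2: {1,2,3,4,6,7}  (accept∈set)
'a' @ 3: {1,2,3,4,6,7}  (accept∈set)
'a' @ 4: {1,2,3,4,6,7}  (accept∈set)
'c' @ 5: {1,2,3,4,5,6}  (accept∈set)
'c' @ 6: {1,2,3,4,5,6}  (accept∈set)
'c' @ 7: {1,2,3,4,5,6}  (accept∈set)
'b' @ 8: {}  — state set empty
rest 'bb' ignored (set empty)
after full input: {}  (accept=1 not in)

Answer: REJECT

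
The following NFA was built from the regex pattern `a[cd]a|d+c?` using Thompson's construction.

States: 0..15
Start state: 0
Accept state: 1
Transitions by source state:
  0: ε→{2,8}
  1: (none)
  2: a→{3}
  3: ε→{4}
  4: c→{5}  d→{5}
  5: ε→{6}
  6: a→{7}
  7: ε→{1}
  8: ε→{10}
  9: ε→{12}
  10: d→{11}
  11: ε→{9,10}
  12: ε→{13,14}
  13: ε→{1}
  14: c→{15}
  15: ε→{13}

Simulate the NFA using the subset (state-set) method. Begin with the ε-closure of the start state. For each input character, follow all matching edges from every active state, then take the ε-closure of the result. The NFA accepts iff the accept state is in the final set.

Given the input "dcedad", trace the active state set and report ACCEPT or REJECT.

Answer: REJECT

Trace:
start: ε-closure({0}) = {0,2,8,10}
'd' @ 1: {1,9,10,11,12,13,14}  [accepting]
'c' @ 2: {1,13,15}  [accepting]
'e' @ 3: {}  — state set empty
rest 'dad' ignored (set empty)
end set {} — state 1 not in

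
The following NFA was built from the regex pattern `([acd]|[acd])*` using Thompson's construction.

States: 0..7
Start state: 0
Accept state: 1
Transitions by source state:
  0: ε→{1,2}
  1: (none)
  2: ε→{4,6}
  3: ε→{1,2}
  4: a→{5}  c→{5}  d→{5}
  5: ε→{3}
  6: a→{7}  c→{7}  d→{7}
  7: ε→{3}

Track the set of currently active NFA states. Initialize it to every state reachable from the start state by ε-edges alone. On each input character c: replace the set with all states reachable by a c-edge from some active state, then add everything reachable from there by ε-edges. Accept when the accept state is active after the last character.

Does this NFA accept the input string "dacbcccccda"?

Answer: REJECT

Steps:
initial (ε-close {0}): {0,1,2,4,6}
'd' @ 1: {1,2,3,4,5,6,7}  (accept∈set)
'a' @ 2: {1,2,3,4,5,6,7}  (accept∈set)
'c' @ 3: {1,2,3,4,5,6,7}  (accept∈set)
'b' @ 4: {}  — state set empty
rest 'cccccda' ignored (set empty)
final: {}; accept 1 not in set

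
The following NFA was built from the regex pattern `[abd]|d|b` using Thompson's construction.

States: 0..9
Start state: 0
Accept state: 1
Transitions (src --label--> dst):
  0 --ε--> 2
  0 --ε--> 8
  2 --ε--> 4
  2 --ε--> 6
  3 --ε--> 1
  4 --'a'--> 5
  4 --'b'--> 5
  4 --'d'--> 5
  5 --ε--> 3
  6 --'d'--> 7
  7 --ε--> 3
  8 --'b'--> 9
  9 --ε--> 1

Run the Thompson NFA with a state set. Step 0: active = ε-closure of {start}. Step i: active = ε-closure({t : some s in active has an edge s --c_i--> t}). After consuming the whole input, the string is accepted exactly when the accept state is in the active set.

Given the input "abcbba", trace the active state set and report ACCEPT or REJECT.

Answer: REJECT

Derivation:
S₀ = ε-closure({0}) = {0,2,4,6,8}
'a' @ 1: {1,3,5}  (accept∈set)
'b' @ 2: {}  — state set empty
rest 'cbba' ignored (set empty)
final: {}; accept 1 not in set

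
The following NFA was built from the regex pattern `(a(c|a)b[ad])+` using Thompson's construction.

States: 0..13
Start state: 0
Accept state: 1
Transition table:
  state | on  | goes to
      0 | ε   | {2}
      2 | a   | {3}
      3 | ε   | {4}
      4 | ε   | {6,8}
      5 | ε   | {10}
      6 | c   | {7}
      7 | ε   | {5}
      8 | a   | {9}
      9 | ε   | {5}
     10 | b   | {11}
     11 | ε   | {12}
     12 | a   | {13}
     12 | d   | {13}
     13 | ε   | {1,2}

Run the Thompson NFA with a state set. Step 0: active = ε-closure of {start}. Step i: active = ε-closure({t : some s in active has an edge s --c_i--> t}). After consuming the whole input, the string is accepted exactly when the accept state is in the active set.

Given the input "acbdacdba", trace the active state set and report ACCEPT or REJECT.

Answer: REJECT

Derivation:
initial (ε-close {0}): {0,2}
'a' @ 1: {3,4,6,8}
'c' @ 2: {5,7,10}
'b' @ 3: {11,12}
'd' @ 4: {1,2,13}  (accept∈set)
'a' @ 5: {3,4,6,8}
'c' @ 6: {5,7,10}
'd' @ 7: {}  — dead — no transitions
rest 'ba' ignored (set empty)
final: {}; accept 1 not in set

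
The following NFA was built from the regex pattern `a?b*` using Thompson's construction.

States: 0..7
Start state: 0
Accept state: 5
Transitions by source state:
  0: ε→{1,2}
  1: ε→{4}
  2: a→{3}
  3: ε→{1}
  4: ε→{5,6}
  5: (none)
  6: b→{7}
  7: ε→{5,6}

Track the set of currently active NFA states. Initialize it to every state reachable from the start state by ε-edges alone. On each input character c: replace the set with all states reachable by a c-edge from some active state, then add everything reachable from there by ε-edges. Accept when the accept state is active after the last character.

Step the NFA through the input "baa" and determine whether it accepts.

S₀ = ε-closure({0}) = {0,1,2,4,5,6}
'b' @ 1: {5,6,7}  ✓accept
'a' @ 2: {}  — state set empty
rest 'a' ignored (set empty)
end set {} — state 5 not in

Answer: REJECT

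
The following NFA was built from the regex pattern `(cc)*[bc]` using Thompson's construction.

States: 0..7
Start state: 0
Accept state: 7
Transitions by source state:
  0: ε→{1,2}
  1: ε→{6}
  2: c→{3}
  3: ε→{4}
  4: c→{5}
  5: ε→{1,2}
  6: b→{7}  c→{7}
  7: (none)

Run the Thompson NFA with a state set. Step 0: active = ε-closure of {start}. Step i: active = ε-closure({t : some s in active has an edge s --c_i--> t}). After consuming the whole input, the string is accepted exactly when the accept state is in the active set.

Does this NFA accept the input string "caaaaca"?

S₀ = ε-closure({0}) = {0,1,2,6}
'c' @ 1: {3,4,7}  (accept∈set)
'a' @ 2: {}  — state set empty
rest 'aaaca' ignored (set empty)
after full input: {}  (accept=7 not in)

Answer: REJECT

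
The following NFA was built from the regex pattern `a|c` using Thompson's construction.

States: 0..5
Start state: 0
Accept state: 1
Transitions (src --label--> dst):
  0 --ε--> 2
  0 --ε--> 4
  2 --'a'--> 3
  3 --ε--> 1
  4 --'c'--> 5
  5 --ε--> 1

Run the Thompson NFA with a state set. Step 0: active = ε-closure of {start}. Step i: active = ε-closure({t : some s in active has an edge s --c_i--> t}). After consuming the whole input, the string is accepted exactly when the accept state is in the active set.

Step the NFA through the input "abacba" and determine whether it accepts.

Answer: REJECT

Trace:
S₀ = ε-closure({0}) = {0,2,4}
'a' @ 1: {1,3}  [accepting]
'b' @ 2: {}  — state set empty
rest 'acba' ignored (set empty)
end set {} — state 1 not in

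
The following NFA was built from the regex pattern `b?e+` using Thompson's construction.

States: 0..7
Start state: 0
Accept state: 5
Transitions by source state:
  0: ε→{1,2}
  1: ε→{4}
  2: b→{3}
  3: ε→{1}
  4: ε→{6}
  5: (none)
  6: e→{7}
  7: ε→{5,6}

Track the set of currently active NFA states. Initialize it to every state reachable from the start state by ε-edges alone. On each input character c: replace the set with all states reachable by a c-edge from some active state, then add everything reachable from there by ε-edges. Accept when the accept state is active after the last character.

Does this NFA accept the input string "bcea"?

Answer: REJECT

Steps:
start: ε-closure({0}) = {0,1,2,4,6}
'b' @ 1: {1,3,4,6}
'c' @ 2: {}  — state set empty
rest 'ea' ignored (set empty)
end set {} — state 5 not in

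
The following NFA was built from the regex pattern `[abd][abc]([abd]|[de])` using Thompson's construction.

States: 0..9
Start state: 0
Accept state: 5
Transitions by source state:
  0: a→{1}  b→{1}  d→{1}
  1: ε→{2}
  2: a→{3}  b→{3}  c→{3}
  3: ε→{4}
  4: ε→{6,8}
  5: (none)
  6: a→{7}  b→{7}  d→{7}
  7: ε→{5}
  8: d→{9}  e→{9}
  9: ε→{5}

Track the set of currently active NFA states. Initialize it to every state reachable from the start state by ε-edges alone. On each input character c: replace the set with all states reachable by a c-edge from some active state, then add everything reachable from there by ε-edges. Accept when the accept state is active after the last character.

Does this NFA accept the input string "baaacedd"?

initial (ε-close {0}): {0}
'b' @ 1: {1,2}
'a' @ 2: {3,4,6,8}
'a' @ 3: {5,7}  (accept∈set)
'a' @ 4: {}  — dead — no transitions
rest 'cedd' ignored (set empty)
after full input: {}  (accept=5 not in)

Answer: REJECT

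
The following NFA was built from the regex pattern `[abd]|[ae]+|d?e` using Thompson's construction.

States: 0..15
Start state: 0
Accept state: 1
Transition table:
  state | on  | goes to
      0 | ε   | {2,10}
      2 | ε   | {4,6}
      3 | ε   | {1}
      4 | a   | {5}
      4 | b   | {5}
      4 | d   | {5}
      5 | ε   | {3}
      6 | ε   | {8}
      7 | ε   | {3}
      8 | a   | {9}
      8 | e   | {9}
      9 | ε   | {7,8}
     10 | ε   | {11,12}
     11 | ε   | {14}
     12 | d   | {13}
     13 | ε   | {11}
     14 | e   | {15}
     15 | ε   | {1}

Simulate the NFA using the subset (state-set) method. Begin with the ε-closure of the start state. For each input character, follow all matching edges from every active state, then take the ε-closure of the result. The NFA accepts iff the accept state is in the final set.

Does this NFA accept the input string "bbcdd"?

initial (ε-close {0}): {0,2,4,6,8,10,11,12,14}
'b' @ 1: {1,3,5}  ✓accept
'b' @ 2: {}  — state set empty
rest 'cdd' ignored (set empty)
final: {}; accept 1 not in set

Answer: REJECT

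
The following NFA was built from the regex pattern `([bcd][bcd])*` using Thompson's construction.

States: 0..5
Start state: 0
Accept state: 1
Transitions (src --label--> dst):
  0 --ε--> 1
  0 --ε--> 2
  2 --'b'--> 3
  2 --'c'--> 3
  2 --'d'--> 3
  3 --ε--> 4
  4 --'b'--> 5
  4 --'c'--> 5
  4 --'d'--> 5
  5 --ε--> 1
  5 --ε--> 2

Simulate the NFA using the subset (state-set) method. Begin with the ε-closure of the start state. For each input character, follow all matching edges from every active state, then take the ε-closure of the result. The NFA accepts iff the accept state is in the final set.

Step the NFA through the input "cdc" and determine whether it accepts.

start: ε-closure({0}) = {0,1,2}
'c' @ 1: {3,4}
'd' @ 2: {1,2,5}  ✓accept
'c' @ 3: {3,4}
final: {3,4}; accept 1 not in set

Answer: REJECT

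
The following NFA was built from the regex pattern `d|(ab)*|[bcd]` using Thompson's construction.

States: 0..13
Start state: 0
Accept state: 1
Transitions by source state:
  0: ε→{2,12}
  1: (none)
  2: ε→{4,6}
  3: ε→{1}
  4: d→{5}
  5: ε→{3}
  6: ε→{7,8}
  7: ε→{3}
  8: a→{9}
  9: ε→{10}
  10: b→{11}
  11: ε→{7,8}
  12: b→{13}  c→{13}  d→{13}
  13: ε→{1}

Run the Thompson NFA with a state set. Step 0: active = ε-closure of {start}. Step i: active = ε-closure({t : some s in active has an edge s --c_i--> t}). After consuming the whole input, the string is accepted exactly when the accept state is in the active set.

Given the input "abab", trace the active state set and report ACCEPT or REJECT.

Answer: ACCEPT

Derivation:
initial (ε-close {0}): {0,1,2,3,4,6,7,8,12}
'a' @ 1: {9,10}
'b' @ 2: {1,3,7,8,11}  ✓accept
'a' @ 3: {9,10}
'b' @ 4: {1,3,7,8,11}  ✓accept
after full input: {1,3,7,8,11}  (accept=1 in)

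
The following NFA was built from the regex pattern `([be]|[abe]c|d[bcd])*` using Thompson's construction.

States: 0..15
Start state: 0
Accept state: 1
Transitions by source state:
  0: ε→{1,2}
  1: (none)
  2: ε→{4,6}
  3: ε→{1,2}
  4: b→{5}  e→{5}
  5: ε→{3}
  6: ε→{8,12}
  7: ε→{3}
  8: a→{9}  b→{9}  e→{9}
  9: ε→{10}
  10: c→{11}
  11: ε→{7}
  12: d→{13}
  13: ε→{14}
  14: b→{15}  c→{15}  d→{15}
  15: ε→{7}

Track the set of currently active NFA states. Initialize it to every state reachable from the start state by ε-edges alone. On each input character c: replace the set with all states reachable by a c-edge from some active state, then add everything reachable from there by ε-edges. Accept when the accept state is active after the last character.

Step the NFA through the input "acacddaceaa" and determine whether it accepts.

S₀ = ε-closure({0}) = {0,1,2,4,6,8,12}
'a' @ 1: {9,10}
'c' @ 2: {1,2,3,4,6,7,8,11,12}  (accept∈set)
'a' @ 3: {9,10}
'c' @ 4: {1,2,3,4,6,7,8,11,12}  (accept∈set)
'd' @ 5: {13,14}
'd' @ 6: {1,2,3,4,6,7,8,12,15}  (accept∈set)
'a' @ 7: {9,10}
'c' @ 8: {1,2,3,4,6,7,8,11,12}  (accept∈set)
'e' @ 9: {1,2,3,4,5,6,8,9,10,12}  (accept∈set)
'a' @ 10: {9,10}
'a' @ 11: {}  — state set empty
after full input: {}  (accept=1 not in)

Answer: REJECT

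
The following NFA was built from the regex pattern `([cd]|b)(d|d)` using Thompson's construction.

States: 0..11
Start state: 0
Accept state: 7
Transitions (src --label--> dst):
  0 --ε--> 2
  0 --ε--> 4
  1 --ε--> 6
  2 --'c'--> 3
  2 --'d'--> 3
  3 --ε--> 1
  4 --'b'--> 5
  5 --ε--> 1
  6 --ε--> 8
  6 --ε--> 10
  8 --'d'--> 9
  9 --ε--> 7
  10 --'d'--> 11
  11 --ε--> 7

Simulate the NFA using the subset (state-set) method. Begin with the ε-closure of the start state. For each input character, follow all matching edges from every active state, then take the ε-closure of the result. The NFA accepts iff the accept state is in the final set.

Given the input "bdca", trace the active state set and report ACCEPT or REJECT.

initial (ε-close {0}): {0,2,4}
'b' @ 1: {1,5,6,8,10}
'd' @ 2: {7,9,11}  [accepting]
'c' @ 3: {}  — dead — no transitions
rest 'a' ignored (set empty)
end set {} — state 7 not in

Answer: REJECT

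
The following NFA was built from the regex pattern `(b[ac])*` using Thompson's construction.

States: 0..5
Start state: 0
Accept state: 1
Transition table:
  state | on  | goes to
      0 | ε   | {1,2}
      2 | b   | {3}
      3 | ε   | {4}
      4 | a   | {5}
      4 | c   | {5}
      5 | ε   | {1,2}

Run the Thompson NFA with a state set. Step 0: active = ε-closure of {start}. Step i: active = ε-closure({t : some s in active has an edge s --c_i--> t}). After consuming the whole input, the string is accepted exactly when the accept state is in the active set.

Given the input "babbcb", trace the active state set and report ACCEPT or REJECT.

Answer: REJECT

Trace:
start: ε-closure({0}) = {0,1,2}
'b' @ 1: {3,4}
'a' @ 2: {1,2,5}  ✓accept
'b' @ 3: {3,4}
'b' @ 4: {}  — no active states
rest 'cb' ignored (set empty)
after full input: {}  (accept=1 not in)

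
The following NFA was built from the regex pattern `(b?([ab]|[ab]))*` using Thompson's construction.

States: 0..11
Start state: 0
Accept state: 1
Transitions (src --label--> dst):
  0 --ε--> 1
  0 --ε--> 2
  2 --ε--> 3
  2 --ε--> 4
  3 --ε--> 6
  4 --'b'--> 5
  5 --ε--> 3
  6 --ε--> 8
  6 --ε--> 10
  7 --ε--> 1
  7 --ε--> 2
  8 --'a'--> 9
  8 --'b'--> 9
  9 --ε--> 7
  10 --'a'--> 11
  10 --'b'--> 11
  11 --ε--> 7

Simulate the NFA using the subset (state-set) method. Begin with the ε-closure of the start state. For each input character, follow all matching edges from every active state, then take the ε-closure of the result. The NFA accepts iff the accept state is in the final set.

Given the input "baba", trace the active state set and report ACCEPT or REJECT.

start: ε-closure({0}) = {0,1,2,3,4,6,8,10}
'b' @ 1: {1,2,3,4,5,6,7,8,9,10,11}  [accepting]
'a' @ 2: {1,2,3,4,6,7,8,9,10,11}  [accepting]
'b' @ 3: {1,2,3,4,5,6,7,8,9,10,11}  [accepting]
'a' @ 4: {1,2,3,4,6,7,8,9,10,11}  [accepting]
final: {1,2,3,4,6,7,8,9,10,11}; accept 1 in set

Answer: ACCEPT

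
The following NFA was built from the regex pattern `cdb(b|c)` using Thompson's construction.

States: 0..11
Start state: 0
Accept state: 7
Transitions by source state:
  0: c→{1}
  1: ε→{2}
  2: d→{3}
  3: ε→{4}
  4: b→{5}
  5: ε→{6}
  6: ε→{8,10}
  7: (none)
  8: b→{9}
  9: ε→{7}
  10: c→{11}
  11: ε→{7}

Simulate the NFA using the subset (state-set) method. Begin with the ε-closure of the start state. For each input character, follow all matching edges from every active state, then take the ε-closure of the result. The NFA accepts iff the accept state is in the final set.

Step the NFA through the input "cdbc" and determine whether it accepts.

S₀ = ε-closure({0}) = {0}
'c' @ 1: {1,2}
'd' @ 2: {3,4}
'b' @ 3: {5,6,8,10}
'c' @ 4: {7,11}  (accept∈set)
final: {7,11}; accept 7 in set

Answer: ACCEPT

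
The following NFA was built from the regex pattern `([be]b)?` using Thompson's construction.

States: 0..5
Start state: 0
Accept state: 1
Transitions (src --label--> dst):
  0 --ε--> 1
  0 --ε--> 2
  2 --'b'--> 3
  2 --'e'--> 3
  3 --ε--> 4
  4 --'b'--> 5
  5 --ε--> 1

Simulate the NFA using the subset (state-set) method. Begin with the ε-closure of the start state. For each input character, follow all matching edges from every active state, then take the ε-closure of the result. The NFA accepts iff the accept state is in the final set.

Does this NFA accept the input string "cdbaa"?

Answer: REJECT

Derivation:
initial (ε-close {0}): {0,1,2}
'c' @ 1: {}  — state set empty
rest 'dbaa' ignored (set empty)
end set {} — state 1 not in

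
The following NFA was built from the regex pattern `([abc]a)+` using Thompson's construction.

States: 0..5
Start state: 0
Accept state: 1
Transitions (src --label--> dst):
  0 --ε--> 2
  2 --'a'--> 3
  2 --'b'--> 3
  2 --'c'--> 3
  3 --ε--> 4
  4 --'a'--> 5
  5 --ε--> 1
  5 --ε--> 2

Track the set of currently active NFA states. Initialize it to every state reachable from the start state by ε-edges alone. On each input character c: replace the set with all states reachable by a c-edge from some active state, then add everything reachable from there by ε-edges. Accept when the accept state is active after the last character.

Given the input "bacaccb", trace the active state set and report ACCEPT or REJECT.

S₀ = ε-closure({0}) = {0,2}
'b' @ 1: {3,4}
'a' @ 2: {1,2,5}  [accepting]
'c' @ 3: {3,4}
'a' @ 4: {1,2,5}  [accepting]
'c' @ 5: {3,4}
'c' @ 6: {}  — no active states
rest 'b' ignored (set empty)
after full input: {}  (accept=1 not in)

Answer: REJECT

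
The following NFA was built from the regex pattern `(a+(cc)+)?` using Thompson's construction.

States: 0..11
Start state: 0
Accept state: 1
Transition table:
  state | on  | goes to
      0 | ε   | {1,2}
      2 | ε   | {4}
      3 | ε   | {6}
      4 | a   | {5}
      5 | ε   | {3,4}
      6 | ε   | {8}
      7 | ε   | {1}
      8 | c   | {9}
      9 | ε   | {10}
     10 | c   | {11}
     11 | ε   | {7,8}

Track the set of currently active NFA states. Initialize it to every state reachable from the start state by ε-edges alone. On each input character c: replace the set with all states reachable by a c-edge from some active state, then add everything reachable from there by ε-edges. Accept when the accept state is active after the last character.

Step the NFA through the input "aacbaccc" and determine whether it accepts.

initial (ε-close {0}): {0,1,2,4}
'a' @ 1: {3,4,5,6,8}
'a' @ 2: {3,4,5,6,8}
'c' @ 3: {9,10}
'b' @ 4: {}  — dead — no transitions
rest 'accc' ignored (set empty)
after full input: {}  (accept=1 not in)

Answer: REJECT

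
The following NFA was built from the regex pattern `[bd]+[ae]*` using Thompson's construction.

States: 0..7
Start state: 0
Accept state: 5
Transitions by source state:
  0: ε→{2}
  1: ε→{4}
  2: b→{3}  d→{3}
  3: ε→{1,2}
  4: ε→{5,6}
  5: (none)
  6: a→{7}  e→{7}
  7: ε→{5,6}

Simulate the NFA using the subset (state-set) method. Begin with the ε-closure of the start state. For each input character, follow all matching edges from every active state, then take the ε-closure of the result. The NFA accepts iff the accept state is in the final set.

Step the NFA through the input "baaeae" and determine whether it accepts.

start: ε-closure({0}) = {0,2}
'b' @ 1: {1,2,3,4,5,6}  ✓accept
'a' @ 2: {5,6,7}  ✓accept
'a' @ 3: {5,6,7}  ✓accept
'e' @ 4: {5,6,7}  ✓accept
'a' @ 5: {5,6,7}  ✓accept
'e' @ 6: {5,6,7}  ✓accept
after full input: {5,6,7}  (accept=5 in)

Answer: ACCEPT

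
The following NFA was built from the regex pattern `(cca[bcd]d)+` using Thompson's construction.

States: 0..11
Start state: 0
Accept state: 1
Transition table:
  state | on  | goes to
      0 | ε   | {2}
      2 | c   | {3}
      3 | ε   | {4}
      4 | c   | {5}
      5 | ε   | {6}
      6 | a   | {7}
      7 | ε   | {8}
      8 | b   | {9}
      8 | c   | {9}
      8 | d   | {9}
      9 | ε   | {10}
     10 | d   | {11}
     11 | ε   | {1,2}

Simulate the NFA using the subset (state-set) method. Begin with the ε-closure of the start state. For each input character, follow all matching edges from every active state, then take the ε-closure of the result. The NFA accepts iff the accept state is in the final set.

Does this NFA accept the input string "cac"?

Answer: REJECT

Derivation:
start: ε-closure({0}) = {0,2}
'c' @ 1: {3,4}
'a' @ 2: {}  — no active states
rest 'c' ignored (set empty)
final: {}; accept 1 not in set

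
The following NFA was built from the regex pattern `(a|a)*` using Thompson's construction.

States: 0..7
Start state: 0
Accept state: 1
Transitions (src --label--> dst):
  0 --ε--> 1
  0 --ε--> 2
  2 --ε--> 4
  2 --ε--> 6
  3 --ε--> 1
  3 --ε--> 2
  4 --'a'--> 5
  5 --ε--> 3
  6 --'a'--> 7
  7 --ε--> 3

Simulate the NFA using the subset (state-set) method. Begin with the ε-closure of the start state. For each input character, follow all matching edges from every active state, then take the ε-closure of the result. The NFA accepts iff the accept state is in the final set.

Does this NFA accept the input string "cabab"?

Answer: REJECT

Trace:
S₀ = ε-closure({0}) = {0,1,2,4,6}
'c' @ 1: {}  — dead — no transitions
rest 'abab' ignored (set empty)
after full input: {}  (accept=1 not in)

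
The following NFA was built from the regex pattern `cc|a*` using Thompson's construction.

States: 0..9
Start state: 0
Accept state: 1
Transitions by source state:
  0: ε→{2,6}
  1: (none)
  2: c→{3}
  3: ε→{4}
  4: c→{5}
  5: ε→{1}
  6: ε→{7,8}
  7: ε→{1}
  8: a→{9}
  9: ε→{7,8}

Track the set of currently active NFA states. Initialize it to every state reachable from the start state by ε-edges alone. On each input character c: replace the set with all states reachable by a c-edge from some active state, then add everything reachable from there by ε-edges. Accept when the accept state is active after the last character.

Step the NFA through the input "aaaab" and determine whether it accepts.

start: ε-closure({0}) = {0,1,2,6,7,8}
'a' @ 1: {1,7,8,9}  [accepting]
'a' @ 2: {1,7,8,9}  [accepting]
'a' @ 3: {1,7,8,9}  [accepting]
'a' @ 4: {1,7,8,9}  [accepting]
'b' @ 5: {}  — state set empty
end set {} — state 1 not in

Answer: REJECT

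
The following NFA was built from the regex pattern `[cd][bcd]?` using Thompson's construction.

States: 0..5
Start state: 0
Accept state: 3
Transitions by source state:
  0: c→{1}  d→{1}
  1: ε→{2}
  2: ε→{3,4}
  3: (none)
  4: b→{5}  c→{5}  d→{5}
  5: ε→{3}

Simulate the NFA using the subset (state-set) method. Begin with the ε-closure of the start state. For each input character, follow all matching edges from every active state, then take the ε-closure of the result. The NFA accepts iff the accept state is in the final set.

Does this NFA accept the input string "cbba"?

S₀ = ε-closure({0}) = {0}
'c' @ 1: {1,2,3,4}  [accepting]
'b' @ 2: {3,5}  [accepting]
'b' @ 3: {}  — state set empty
rest 'a' ignored (set empty)
after full input: {}  (accept=3 not in)

Answer: REJECT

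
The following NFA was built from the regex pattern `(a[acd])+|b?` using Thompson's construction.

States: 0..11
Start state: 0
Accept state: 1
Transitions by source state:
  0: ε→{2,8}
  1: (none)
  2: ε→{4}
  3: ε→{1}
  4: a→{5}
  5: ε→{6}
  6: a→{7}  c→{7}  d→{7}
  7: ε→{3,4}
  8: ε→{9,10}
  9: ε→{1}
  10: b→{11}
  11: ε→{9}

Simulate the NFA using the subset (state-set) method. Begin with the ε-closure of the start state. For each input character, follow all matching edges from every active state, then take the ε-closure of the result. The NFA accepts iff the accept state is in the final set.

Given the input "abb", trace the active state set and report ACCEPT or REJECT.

S₀ = ε-closure({0}) = {0,1,2,4,8,9,10}
'a' @ 1: {5,6}
'b' @ 2: {}  — state set empty
rest 'b' ignored (set empty)
final: {}; accept 1 not in set

Answer: REJECT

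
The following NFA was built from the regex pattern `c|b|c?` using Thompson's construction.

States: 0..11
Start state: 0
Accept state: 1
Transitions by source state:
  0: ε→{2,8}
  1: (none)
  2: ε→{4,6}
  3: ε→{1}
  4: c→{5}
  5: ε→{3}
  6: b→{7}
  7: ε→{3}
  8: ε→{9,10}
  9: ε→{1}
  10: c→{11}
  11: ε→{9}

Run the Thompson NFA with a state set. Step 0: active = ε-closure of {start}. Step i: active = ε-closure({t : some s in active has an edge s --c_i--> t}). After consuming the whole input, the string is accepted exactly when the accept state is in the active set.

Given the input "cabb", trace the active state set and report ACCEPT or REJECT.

Answer: REJECT

Trace:
start: ε-closure({0}) = {0,1,2,4,6,8,9,10}
'c' @ 1: {1,3,5,9,11}  [accepting]
'a' @ 2: {}  — dead — no transitions
rest 'bb' ignored (set empty)
final: {}; accept 1 not in set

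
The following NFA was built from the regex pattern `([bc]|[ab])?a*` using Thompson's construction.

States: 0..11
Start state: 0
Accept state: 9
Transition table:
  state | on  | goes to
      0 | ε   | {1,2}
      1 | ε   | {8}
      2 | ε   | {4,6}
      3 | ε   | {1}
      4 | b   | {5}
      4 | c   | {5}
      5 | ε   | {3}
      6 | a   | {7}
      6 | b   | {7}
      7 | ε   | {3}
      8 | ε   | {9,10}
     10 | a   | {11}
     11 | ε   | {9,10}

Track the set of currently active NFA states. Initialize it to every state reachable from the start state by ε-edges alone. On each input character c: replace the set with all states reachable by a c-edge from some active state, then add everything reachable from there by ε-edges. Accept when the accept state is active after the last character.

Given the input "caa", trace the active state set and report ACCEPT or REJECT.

Answer: ACCEPT

Steps:
start: ε-closure({0}) = {0,1,2,4,6,8,9,10}
'c' @ 1: {1,3,5,8,9,10}  [accepting]
'a' @ 2: {9,10,11}  [accepting]
'a' @ 3: {9,10,11}  [accepting]
final: {9,10,11}; accept 9 in set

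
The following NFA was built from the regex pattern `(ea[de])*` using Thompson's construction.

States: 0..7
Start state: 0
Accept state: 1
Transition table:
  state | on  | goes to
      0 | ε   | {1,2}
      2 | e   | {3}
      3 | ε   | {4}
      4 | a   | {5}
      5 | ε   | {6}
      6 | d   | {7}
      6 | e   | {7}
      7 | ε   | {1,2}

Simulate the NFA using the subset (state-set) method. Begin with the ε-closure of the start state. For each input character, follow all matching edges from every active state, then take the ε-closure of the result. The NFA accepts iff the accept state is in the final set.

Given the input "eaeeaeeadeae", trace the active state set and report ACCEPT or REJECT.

Answer: ACCEPT

Derivation:
S₀ = ε-closure({0}) = {0,1,2}
'e' @ 1: {3,4}
'a' @ 2: {5,6}
'e' @ 3: {1,2,7}  ✓accept
'e' @ 4: {3,4}
'a' @ 5: {5,6}
'e' @ 6: {1,2,7}  ✓accept
'e' @ 7: {3,4}
'a' @ 8: {5,6}
'd' @ 9: {1,2,7}  ✓accept
'e' @ 10: {3,4}
'a' @ 11: {5,6}
'e' @ 12: {1,2,7}  ✓accept
end set {1,2,7} — state 1 in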